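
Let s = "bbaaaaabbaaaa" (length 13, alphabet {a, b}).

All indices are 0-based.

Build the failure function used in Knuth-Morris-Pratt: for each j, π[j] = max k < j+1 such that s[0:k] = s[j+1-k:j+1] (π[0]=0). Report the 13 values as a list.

π[0] = 0
j=1 s[j]='b': π[1]=1 (border 'b')
j=2 s[j]='a': k: 1→0; π[2]=0 (border '')
j=3 s[j]='a': π[3]=0 (border '')
j=4 s[j]='a': π[4]=0 (border '')
j=5 s[j]='a': π[5]=0 (border '')
j=6 s[j]='a': π[6]=0 (border '')
j=7 s[j]='b': π[7]=1 (border 'b')
j=8 s[j]='b': π[8]=2 (border 'bb')
j=9 s[j]='a': π[9]=3 (border 'bba')
j=10 s[j]='a': π[10]=4 (border 'bbaa')
j=11 s[j]='a': π[11]=5 (border 'bbaaa')
j=12 s[j]='a': π[12]=6 (border 'bbaaaa')

[0, 1, 0, 0, 0, 0, 0, 1, 2, 3, 4, 5, 6]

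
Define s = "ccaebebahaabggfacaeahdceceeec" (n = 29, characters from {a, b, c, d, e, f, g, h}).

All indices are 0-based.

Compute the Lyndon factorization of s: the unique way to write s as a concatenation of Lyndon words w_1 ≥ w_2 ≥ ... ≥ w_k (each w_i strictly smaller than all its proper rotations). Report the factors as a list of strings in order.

["c", "c", "aebebah", "aabggfacaeahdceceeec"]

emit factor 1: 'c' (i=0, period=1)
emit factor 2: 'c' (i=1, period=1)
emit factor 3: 'aebebah' (i=2, period=7)
emit factor 4: 'aabggfacaeahdceceeec' (i=9, period=20)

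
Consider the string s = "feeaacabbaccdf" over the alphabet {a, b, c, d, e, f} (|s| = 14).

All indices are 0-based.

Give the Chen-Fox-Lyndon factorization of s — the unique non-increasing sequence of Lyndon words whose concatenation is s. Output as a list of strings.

["f", "e", "e", "aacabbaccdf"]

emit factor 1: 'f' (i=0, period=1)
emit factor 2: 'e' (i=1, period=1)
emit factor 3: 'e' (i=2, period=1)
emit factor 4: 'aacabbaccdf' (i=3, period=11)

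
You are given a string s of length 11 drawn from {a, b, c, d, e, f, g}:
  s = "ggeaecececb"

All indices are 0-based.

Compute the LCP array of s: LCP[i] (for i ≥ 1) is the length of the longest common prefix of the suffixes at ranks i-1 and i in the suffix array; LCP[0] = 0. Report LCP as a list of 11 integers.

rank→(start, suffix):
  0 → (3, 'aecececb')
  1 → (10, 'b')
  2 → (9, 'cb')
  3 → (7, 'cecb')
  4 → (5, 'cececb')
  5 → (2, 'eaecececb')
  6 → (8, 'ecb')
  7 → (6, 'ececb')
  8 → (4, 'ecececb')
  9 → (1, 'geaecececb')
  10 → (0, 'ggeaecececb')

SA = [3, 10, 9, 7, 5, 2, 8, 6, 4, 1, 0]
i: (SA[i-1],SA[i]) lcp shared
  1: (3,10) 0 ''
  2: (10,9) 0 ''
  3: (9,7) 1 'c'
  4: (7,5) 3 'cec'
  5: (5,2) 0 ''
  6: (2,8) 1 'e'
  7: (8,6) 2 'ec'
  8: (6,4) 4 'ecec'
  9: (4,1) 0 ''
  10: (1,0) 1 'g'

[0, 0, 0, 1, 3, 0, 1, 2, 4, 0, 1]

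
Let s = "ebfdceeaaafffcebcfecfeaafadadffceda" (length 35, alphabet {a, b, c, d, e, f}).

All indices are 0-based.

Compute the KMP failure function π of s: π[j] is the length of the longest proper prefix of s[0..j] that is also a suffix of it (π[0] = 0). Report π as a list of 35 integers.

π[0] = 0
j=1 s[j]='b': π[1]=0 (border '')
j=2 s[j]='f': π[2]=0 (border '')
j=3 s[j]='d': π[3]=0 (border '')
j=4 s[j]='c': π[4]=0 (border '')
j=5 s[j]='e': π[5]=1 (border 'e')
j=6 s[j]='e': k: 1→0; π[6]=1 (border 'e')
j=7 s[j]='a': k: 1→0; π[7]=0 (border '')
j=8 s[j]='a': π[8]=0 (border '')
j=9 s[j]='a': π[9]=0 (border '')
j=10 s[j]='f': π[10]=0 (border '')
j=11 s[j]='f': π[11]=0 (border '')
j=12 s[j]='f': π[12]=0 (border '')
j=13 s[j]='c': π[13]=0 (border '')
j=14 s[j]='e': π[14]=1 (border 'e')
j=15 s[j]='b': π[15]=2 (border 'eb')
j=16 s[j]='c': k: 2→0; π[16]=0 (border '')
j=17 s[j]='f': π[17]=0 (border '')
j=18 s[j]='e': π[18]=1 (border 'e')
j=19 s[j]='c': k: 1→0; π[19]=0 (border '')
j=20 s[j]='f': π[20]=0 (border '')
j=21 s[j]='e': π[21]=1 (border 'e')
j=22 s[j]='a': k: 1→0; π[22]=0 (border '')
j=23 s[j]='a': π[23]=0 (border '')
j=24 s[j]='f': π[24]=0 (border '')
j=25 s[j]='a': π[25]=0 (border '')
j=26 s[j]='d': π[26]=0 (border '')
j=27 s[j]='a': π[27]=0 (border '')
j=28 s[j]='d': π[28]=0 (border '')
j=29 s[j]='f': π[29]=0 (border '')
j=30 s[j]='f': π[30]=0 (border '')
j=31 s[j]='c': π[31]=0 (border '')
j=32 s[j]='e': π[32]=1 (border 'e')
j=33 s[j]='d': k: 1→0; π[33]=0 (border '')
j=34 s[j]='a': π[34]=0 (border '')

[0, 0, 0, 0, 0, 1, 1, 0, 0, 0, 0, 0, 0, 0, 1, 2, 0, 0, 1, 0, 0, 1, 0, 0, 0, 0, 0, 0, 0, 0, 0, 0, 1, 0, 0]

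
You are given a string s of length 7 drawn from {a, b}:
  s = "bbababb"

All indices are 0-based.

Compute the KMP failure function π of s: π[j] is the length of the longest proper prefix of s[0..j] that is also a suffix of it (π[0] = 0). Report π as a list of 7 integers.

[0, 1, 0, 1, 0, 1, 2]

π[0] = 0
j=1 s[j]='b': π[1]=1 (border 'b')
j=2 s[j]='a': k: 1→0; π[2]=0 (border '')
j=3 s[j]='b': π[3]=1 (border 'b')
j=4 s[j]='a': k: 1→0; π[4]=0 (border '')
j=5 s[j]='b': π[5]=1 (border 'b')
j=6 s[j]='b': π[6]=2 (border 'bb')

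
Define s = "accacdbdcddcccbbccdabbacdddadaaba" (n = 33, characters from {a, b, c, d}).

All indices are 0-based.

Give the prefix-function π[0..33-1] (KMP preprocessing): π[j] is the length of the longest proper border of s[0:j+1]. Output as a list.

[0, 0, 0, 1, 2, 0, 0, 0, 0, 0, 0, 0, 0, 0, 0, 0, 0, 0, 0, 1, 0, 0, 1, 2, 0, 0, 0, 1, 0, 1, 1, 0, 1]

π[0] = 0
j=1 s[j]='c': π[1]=0 (border '')
j=2 s[j]='c': π[2]=0 (border '')
j=3 s[j]='a': π[3]=1 (border 'a')
j=4 s[j]='c': π[4]=2 (border 'ac')
j=5 s[j]='d': k: 2→0; π[5]=0 (border '')
j=6 s[j]='b': π[6]=0 (border '')
j=7 s[j]='d': π[7]=0 (border '')
j=8 s[j]='c': π[8]=0 (border '')
j=9 s[j]='d': π[9]=0 (border '')
j=10 s[j]='d': π[10]=0 (border '')
j=11 s[j]='c': π[11]=0 (border '')
j=12 s[j]='c': π[12]=0 (border '')
j=13 s[j]='c': π[13]=0 (border '')
j=14 s[j]='b': π[14]=0 (border '')
j=15 s[j]='b': π[15]=0 (border '')
j=16 s[j]='c': π[16]=0 (border '')
j=17 s[j]='c': π[17]=0 (border '')
j=18 s[j]='d': π[18]=0 (border '')
j=19 s[j]='a': π[19]=1 (border 'a')
j=20 s[j]='b': k: 1→0; π[20]=0 (border '')
j=21 s[j]='b': π[21]=0 (border '')
j=22 s[j]='a': π[22]=1 (border 'a')
j=23 s[j]='c': π[23]=2 (border 'ac')
j=24 s[j]='d': k: 2→0; π[24]=0 (border '')
j=25 s[j]='d': π[25]=0 (border '')
j=26 s[j]='d': π[26]=0 (border '')
j=27 s[j]='a': π[27]=1 (border 'a')
j=28 s[j]='d': k: 1→0; π[28]=0 (border '')
j=29 s[j]='a': π[29]=1 (border 'a')
j=30 s[j]='a': k: 1→0; π[30]=1 (border 'a')
j=31 s[j]='b': k: 1→0; π[31]=0 (border '')
j=32 s[j]='a': π[32]=1 (border 'a')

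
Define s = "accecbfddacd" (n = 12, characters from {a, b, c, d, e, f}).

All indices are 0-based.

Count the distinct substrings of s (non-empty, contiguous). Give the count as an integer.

rank | idx | suffix
   0 |   0 | accecbfddacd
   1 |   9 | acd
   2 |   5 | bfddacd
   3 |   4 | cbfddacd
   4 |   1 | ccecbfddacd
   5 |  10 | cd
   6 |   2 | cecbfddacd
   7 |  11 | d
   8 |   8 | dacd
   9 |   7 | ddacd
  10 |   3 | ecbfddacd
  11 |   6 | fddacd

SA = [0, 9, 5, 4, 1, 10, 2, 11, 8, 7, 3, 6]
i: (SA[i-1],SA[i]) lcp shared
  1: (0,9) 2 'ac'
  2: (9,5) 0 ''
  3: (5,4) 0 ''
  4: (4,1) 1 'c'
  5: (1,10) 1 'c'
  6: (10,2) 1 'c'
  7: (2,11) 0 ''
  8: (11,8) 1 'd'
  9: (8,7) 1 'd'
  10: (7,3) 0 ''
  11: (3,6) 0 ''

n(n+1)/2 = 12·13/2 = 78
Σ LCP = 0 + 2 + 0 + 0 + 1 + 1 + 1 + 0 + 1 + 1 + 0 + 0 = 7
distinct = 78 − 7 = 71

71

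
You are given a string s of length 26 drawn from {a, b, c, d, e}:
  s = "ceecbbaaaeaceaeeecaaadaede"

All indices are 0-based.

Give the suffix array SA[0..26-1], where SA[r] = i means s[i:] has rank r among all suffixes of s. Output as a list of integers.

[18, 6, 19, 7, 10, 20, 8, 22, 13, 5, 4, 17, 3, 11, 0, 21, 24, 25, 9, 12, 16, 2, 23, 15, 1, 14]

rank | idx | suffix
   0 |  18 | aaadaede
   1 |   6 | aaaeaceaeeecaaadaede
   2 |  19 | aadaede
   3 |   7 | aaeaceaeeecaaadaede
   4 |  10 | aceaeeecaaadaede
   5 |  20 | adaede
   6 |   8 | aeaceaeeecaaadaede
   7 |  22 | aede
   8 |  13 | aeeecaaadaede
   9 |   5 | baaaeaceaeeecaaadaede
  10 |   4 | bbaaaeaceaeeecaaadaede
  11 |  17 | caaadaede
  12 |   3 | cbbaaaeaceaeeecaaadaede
  13 |  11 | ceaeeecaaadaede
  14 |   0 | ceecbbaaaeaceaeeecaaadaede
  15 |  21 | daede
  16 |  24 | de
  17 |  25 | e
  18 |   9 | eaceaeeecaaadaede
  19 |  12 | eaeeecaaadaede
  20 |  16 | ecaaadaede
  21 |   2 | ecbbaaaeaceaeeecaaadaede
  22 |  23 | ede
  23 |  15 | eecaaadaede
  24 |   1 | eecbbaaaeaceaeeecaaadaede
  25 |  14 | eeecaaadaede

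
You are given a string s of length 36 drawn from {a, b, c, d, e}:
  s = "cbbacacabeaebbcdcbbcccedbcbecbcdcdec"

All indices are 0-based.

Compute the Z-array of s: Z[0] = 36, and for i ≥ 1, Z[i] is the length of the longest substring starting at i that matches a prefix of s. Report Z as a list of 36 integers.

[36, 0, 0, 0, 1, 0, 1, 0, 0, 0, 0, 0, 0, 0, 1, 0, 3, 0, 0, 1, 1, 1, 0, 0, 0, 2, 0, 0, 2, 0, 1, 0, 1, 0, 0, 1]

Z[0]=36
i=1: fresh scan; Z[1]=0
i=2: fresh scan; Z[2]=0
i=3: fresh scan; Z[3]=0
i=4: fresh scan; Z[4]=1 extend→box=[4,5)
i=5: fresh scan; Z[5]=0
i=6: fresh scan; Z[6]=1 extend→box=[6,7)
i=7: fresh scan; Z[7]=0
i=8: fresh scan; Z[8]=0
i=9: fresh scan; Z[9]=0
i=10: fresh scan; Z[10]=0
i=11: fresh scan; Z[11]=0
i=12: fresh scan; Z[12]=0
i=13: fresh scan; Z[13]=0
i=14: fresh scan; Z[14]=1 extend→box=[14,15)
i=15: fresh scan; Z[15]=0
i=16: fresh scan; Z[16]=3 extend→box=[16,19)
i=17: min(r-i=2, Z[1]=0)=0; Z[17]=0
i=18: min(r-i=1, Z[2]=0)=0; Z[18]=0
i=19: fresh scan; Z[19]=1 extend→box=[19,20)
i=20: fresh scan; Z[20]=1 extend→box=[20,21)
i=21: fresh scan; Z[21]=1 extend→box=[21,22)
i=22: fresh scan; Z[22]=0
i=23: fresh scan; Z[23]=0
i=24: fresh scan; Z[24]=0
i=25: fresh scan; Z[25]=2 extend→box=[25,27)
i=26: min(r-i=1, Z[1]=0)=0; Z[26]=0
i=27: fresh scan; Z[27]=0
i=28: fresh scan; Z[28]=2 extend→box=[28,30)
i=29: min(r-i=1, Z[1]=0)=0; Z[29]=0
i=30: fresh scan; Z[30]=1 extend→box=[30,31)
i=31: fresh scan; Z[31]=0
i=32: fresh scan; Z[32]=1 extend→box=[32,33)
i=33: fresh scan; Z[33]=0
i=34: fresh scan; Z[34]=0
i=35: fresh scan; Z[35]=1 extend→box=[35,36)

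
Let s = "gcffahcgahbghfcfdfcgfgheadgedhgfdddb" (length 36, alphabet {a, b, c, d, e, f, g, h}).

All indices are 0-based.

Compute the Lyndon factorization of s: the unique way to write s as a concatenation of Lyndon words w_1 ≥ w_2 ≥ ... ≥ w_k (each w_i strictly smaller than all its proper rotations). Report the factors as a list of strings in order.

emit factor 1: 'g' (i=0, period=1)
emit factor 2: 'cff' (i=1, period=3)
emit factor 3: 'ahcg' (i=4, period=4)
emit factor 4: 'ahbghfcfdfcgfghe' (i=8, period=16)
emit factor 5: 'adgedhgfdddb' (i=24, period=12)

["g", "cff", "ahcg", "ahbghfcfdfcgfghe", "adgedhgfdddb"]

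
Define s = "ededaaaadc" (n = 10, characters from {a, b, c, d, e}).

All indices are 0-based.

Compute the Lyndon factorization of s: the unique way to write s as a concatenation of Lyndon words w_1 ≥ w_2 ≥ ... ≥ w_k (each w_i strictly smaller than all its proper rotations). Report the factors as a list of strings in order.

["e", "de", "d", "aaaadc"]

emit factor 1: 'e' (i=0, period=1)
emit factor 2: 'de' (i=1, period=2)
emit factor 3: 'd' (i=3, period=1)
emit factor 4: 'aaaadc' (i=4, period=6)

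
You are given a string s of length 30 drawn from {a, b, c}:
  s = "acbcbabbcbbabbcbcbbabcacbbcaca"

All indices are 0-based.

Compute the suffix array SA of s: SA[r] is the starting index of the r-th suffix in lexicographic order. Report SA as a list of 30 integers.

rank | idx | suffix
   0 |  29 | a
   1 |   5 | abbcbbabbcbcbbabcacbbcaca
   2 |  11 | abbcbcbbabcacbbcaca
   3 |  19 | abcacbbcaca
   4 |  27 | aca
   5 |  22 | acbbcaca
   6 |   0 | acbcbabbcbbabbcbcbbabcacbbcaca
   7 |   4 | babbcbbabbcbcbbabcacbbcaca
   8 |  10 | babbcbcbbabcacbbcaca
   9 |  18 | babcacbbcaca
  10 |   9 | bbabbcbcbbabcacbbcaca
  11 |  17 | bbabcacbbcaca
  12 |  24 | bbcaca
  13 |   6 | bbcbbabbcbcbbabcacbbcaca
  14 |  12 | bbcbcbbabcacbbcaca
  15 |  25 | bcaca
  16 |  20 | bcacbbcaca
  17 |   2 | bcbabbcbbabbcbcbbabcacbbcaca
  18 |   7 | bcbbabbcbcbbabcacbbcaca
  19 |  15 | bcbbabcacbbcaca
  20 |  13 | bcbcbbabcacbbcaca
  21 |  28 | ca
  22 |  26 | caca
  23 |  21 | cacbbcaca
  24 |   3 | cbabbcbbabbcbcbbabcacbbcaca
  25 |   8 | cbbabbcbcbbabcacbbcaca
  26 |  16 | cbbabcacbbcaca
  27 |  23 | cbbcaca
  28 |   1 | cbcbabbcbbabbcbcbbabcacbbcaca
  29 |  14 | cbcbbabcacbbcaca

[29, 5, 11, 19, 27, 22, 0, 4, 10, 18, 9, 17, 24, 6, 12, 25, 20, 2, 7, 15, 13, 28, 26, 21, 3, 8, 16, 23, 1, 14]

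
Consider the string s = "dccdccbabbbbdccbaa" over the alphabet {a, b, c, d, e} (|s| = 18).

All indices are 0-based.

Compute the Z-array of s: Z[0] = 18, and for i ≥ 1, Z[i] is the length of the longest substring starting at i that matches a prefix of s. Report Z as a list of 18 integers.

[18, 0, 0, 3, 0, 0, 0, 0, 0, 0, 0, 0, 3, 0, 0, 0, 0, 0]

Z[0]=18
i=1: i≥r, start 0; Z[1]=0
i=2: i≥r, start 0; Z[2]=0
i=3: i≥r, start 0; Z[3]=3 grow→box=[3,6)
i=4: min(r-i=2, Z[1]=0)=0; Z[4]=0
i=5: min(r-i=1, Z[2]=0)=0; Z[5]=0
i=6: i≥r, start 0; Z[6]=0
i=7: i≥r, start 0; Z[7]=0
i=8: i≥r, start 0; Z[8]=0
i=9: i≥r, start 0; Z[9]=0
i=10: i≥r, start 0; Z[10]=0
i=11: i≥r, start 0; Z[11]=0
i=12: i≥r, start 0; Z[12]=3 grow→box=[12,15)
i=13: min(r-i=2, Z[1]=0)=0; Z[13]=0
i=14: min(r-i=1, Z[2]=0)=0; Z[14]=0
i=15: i≥r, start 0; Z[15]=0
i=16: i≥r, start 0; Z[16]=0
i=17: i≥r, start 0; Z[17]=0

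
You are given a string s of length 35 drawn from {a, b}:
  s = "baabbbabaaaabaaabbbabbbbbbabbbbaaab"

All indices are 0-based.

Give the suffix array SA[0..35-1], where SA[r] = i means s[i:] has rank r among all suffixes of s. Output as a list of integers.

rank | idx | suffix
   0 |   8 | aaaabaaabbbabbbbbbabbbbaaab
   1 |  31 | aaab
   2 |   9 | aaabaaabbbabbbbbbabbbbaaab
   3 |  13 | aaabbbabbbbbbabbbbaaab
   4 |  32 | aab
   5 |  10 | aabaaabbbabbbbbbabbbbaaab
   6 |   1 | aabbbabaaaabaaabbbabbbbbbabbbbaaab
   7 |  14 | aabbbabbbbbbabbbbaaab
   8 |  33 | ab
   9 |   6 | abaaaabaaabbbabbbbbbabbbbaaab
  10 |  11 | abaaabbbabbbbbbabbbbaaab
  11 |   2 | abbbabaaaabaaabbbabbbbbbabbbbaaab
  12 |  15 | abbbabbbbbbabbbbaaab
  13 |  26 | abbbbaaab
  14 |  19 | abbbbbbabbbbaaab
  15 |  34 | b
  16 |   7 | baaaabaaabbbabbbbbbabbbbaaab
  17 |  30 | baaab
  18 |  12 | baaabbbabbbbbbabbbbaaab
  19 |   0 | baabbbabaaaabaaabbbabbbbbbabbbbaaab
  20 |   5 | babaaaabaaabbbabbbbbbabbbbaaab
  21 |  25 | babbbbaaab
  22 |  18 | babbbbbbabbbbaaab
  23 |  29 | bbaaab
  24 |   4 | bbabaaaabaaabbbabbbbbbabbbbaaab
  25 |  24 | bbabbbbaaab
  26 |  17 | bbabbbbbbabbbbaaab
  27 |  28 | bbbaaab
  28 |   3 | bbbabaaaabaaabbbabbbbbbabbbbaaab
  29 |  23 | bbbabbbbaaab
  30 |  16 | bbbabbbbbbabbbbaaab
  31 |  27 | bbbbaaab
  32 |  22 | bbbbabbbbaaab
  33 |  21 | bbbbbabbbbaaab
  34 |  20 | bbbbbbabbbbaaab

[8, 31, 9, 13, 32, 10, 1, 14, 33, 6, 11, 2, 15, 26, 19, 34, 7, 30, 12, 0, 5, 25, 18, 29, 4, 24, 17, 28, 3, 23, 16, 27, 22, 21, 20]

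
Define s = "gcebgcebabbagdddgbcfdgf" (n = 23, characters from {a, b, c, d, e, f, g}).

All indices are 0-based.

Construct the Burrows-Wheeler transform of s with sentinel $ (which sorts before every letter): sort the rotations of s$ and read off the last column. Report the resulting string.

fbbebageggbgddfccgcdb$ad

rank  rotation                  last
    0  $gcebgcebabbagdddgbcfdgf  f
    1  abbagdddgbcfdgf$gcebgceb  b
    2  agdddgbcfdgf$gcebgcebabb  b
    3  babbagdddgbcfdgf$gcebgce  e
    4  bagdddgbcfdgf$gcebgcebab  b
    5  bbagdddgbcfdgf$gcebgceba  a
    6  bcfdgf$gcebgcebabbagdddg  g
    7  bgcebabbagdddgbcfdgf$gce  e
    8  cebabbagdddgbcfdgf$gcebg  g
    9  cebgcebabbagdddgbcfdgf$g  g
   10  cfdgf$gcebgcebabbagdddgb  b
   11  dddgbcfdgf$gcebgcebabbag  g
   12  ddgbcfdgf$gcebgcebabbagd  d
   13  dgbcfdgf$gcebgcebabbagdd  d
   14  dgf$gcebgcebabbagdddgbcf  f
   15  ebabbagdddgbcfdgf$gcebgc  c
   16  ebgcebabbagdddgbcfdgf$gc  c
   17  f$gcebgcebabbagdddgbcfdg  g
   18  fdgf$gcebgcebabbagdddgbc  c
   19  gbcfdgf$gcebgcebabbagddd  d
   20  gcebabbagdddgbcfdgf$gceb  b
   21  gcebgcebabbagdddgbcfdgf$  $
   22  gdddgbcfdgf$gcebgcebabba  a
   23  gf$gcebgcebabbagdddgbcfd  d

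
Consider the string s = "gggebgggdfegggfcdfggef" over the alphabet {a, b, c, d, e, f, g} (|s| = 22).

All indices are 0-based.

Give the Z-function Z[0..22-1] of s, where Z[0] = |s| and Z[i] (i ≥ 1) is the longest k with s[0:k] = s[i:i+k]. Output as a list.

[22, 2, 1, 0, 0, 3, 2, 1, 0, 0, 0, 3, 2, 1, 0, 0, 0, 0, 2, 1, 0, 0]

Z[0]=22
i=1: fresh scan; Z[1]=2 extend→box=[1,3)
i=2: min(r-i=1, Z[1]=2)=1; Z[2]=1
i=3: fresh scan; Z[3]=0
i=4: fresh scan; Z[4]=0
i=5: fresh scan; Z[5]=3 extend→box=[5,8)
i=6: min(r-i=2, Z[1]=2)=2; Z[6]=2
i=7: min(r-i=1, Z[2]=1)=1; Z[7]=1
i=8: fresh scan; Z[8]=0
i=9: fresh scan; Z[9]=0
i=10: fresh scan; Z[10]=0
i=11: fresh scan; Z[11]=3 extend→box=[11,14)
i=12: min(r-i=2, Z[1]=2)=2; Z[12]=2
i=13: min(r-i=1, Z[2]=1)=1; Z[13]=1
i=14: fresh scan; Z[14]=0
i=15: fresh scan; Z[15]=0
i=16: fresh scan; Z[16]=0
i=17: fresh scan; Z[17]=0
i=18: fresh scan; Z[18]=2 extend→box=[18,20)
i=19: min(r-i=1, Z[1]=2)=1; Z[19]=1
i=20: fresh scan; Z[20]=0
i=21: fresh scan; Z[21]=0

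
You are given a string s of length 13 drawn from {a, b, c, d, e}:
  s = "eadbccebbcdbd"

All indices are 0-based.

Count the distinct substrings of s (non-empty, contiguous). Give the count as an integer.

81

rank | idx | suffix
   0 |   1 | adbccebbcdbd
   1 |   7 | bbcdbd
   2 |   3 | bccebbcdbd
   3 |   8 | bcdbd
   4 |  11 | bd
   5 |   4 | ccebbcdbd
   6 |   9 | cdbd
   7 |   5 | cebbcdbd
   8 |  12 | d
   9 |   2 | dbccebbcdbd
  10 |  10 | dbd
  11 |   0 | eadbccebbcdbd
  12 |   6 | ebbcdbd

SA = [1, 7, 3, 8, 11, 4, 9, 5, 12, 2, 10, 0, 6]
rank  pair      lcp
   1  s[1:],s[7:]  0  ''
   2  s[7:],s[3:]  1  'b'
   3  s[3:],s[8:]  2  'bc'
   4  s[8:],s[11:]  1  'b'
   5  s[11:],s[4:]  0  ''
   6  s[4:],s[9:]  1  'c'
   7  s[9:],s[5:]  1  'c'
   8  s[5:],s[12:]  0  ''
   9  s[12:],s[2:]  1  'd'
  10  s[2:],s[10:]  2  'db'
  11  s[10:],s[0:]  0  ''
  12  s[0:],s[6:]  1  'e'

n(n+1)/2 = 13·14/2 = 91
Σ LCP = 0 + 0 + 1 + 2 + 1 + 0 + 1 + 1 + 0 + 1 + 2 + 0 + 1 = 10
distinct = 91 − 10 = 81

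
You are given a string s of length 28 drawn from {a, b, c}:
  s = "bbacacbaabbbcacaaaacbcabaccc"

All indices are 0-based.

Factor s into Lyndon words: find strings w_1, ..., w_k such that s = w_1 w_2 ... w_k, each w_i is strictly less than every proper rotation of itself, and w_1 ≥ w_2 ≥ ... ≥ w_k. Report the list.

["b", "b", "acacb", "aabbbcac", "aaaacbcabaccc"]

emit factor 1: 'b' (i=0, period=1)
emit factor 2: 'b' (i=1, period=1)
emit factor 3: 'acacb' (i=2, period=5)
emit factor 4: 'aabbbcac' (i=7, period=8)
emit factor 5: 'aaaacbcabaccc' (i=15, period=13)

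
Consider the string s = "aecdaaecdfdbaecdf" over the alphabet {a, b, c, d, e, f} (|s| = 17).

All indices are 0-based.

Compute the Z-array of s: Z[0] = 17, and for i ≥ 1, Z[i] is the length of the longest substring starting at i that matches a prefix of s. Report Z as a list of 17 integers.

Z[0]=17
i=1: fresh scan; Z[1]=0
i=2: fresh scan; Z[2]=0
i=3: fresh scan; Z[3]=0
i=4: fresh scan; Z[4]=1 scan→box=[4,5)
i=5: fresh scan; Z[5]=4 scan→box=[5,9)
i=6: min(r-i=3, Z[1]=0)=0; Z[6]=0
i=7: min(r-i=2, Z[2]=0)=0; Z[7]=0
i=8: min(r-i=1, Z[3]=0)=0; Z[8]=0
i=9: fresh scan; Z[9]=0
i=10: fresh scan; Z[10]=0
i=11: fresh scan; Z[11]=0
i=12: fresh scan; Z[12]=4 scan→box=[12,16)
i=13: min(r-i=3, Z[1]=0)=0; Z[13]=0
i=14: min(r-i=2, Z[2]=0)=0; Z[14]=0
i=15: min(r-i=1, Z[3]=0)=0; Z[15]=0
i=16: fresh scan; Z[16]=0

[17, 0, 0, 0, 1, 4, 0, 0, 0, 0, 0, 0, 4, 0, 0, 0, 0]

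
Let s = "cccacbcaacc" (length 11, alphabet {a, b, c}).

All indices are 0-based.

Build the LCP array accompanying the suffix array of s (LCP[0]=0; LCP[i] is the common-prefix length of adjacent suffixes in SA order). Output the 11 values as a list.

[0, 1, 2, 0, 0, 1, 2, 1, 1, 2, 2]

sorted suffixes:
  #0 SA[0]=7  'aacc'
  #1 SA[1]=3  'acbcaacc'
  #2 SA[2]=8  'acc'
  #3 SA[3]=5  'bcaacc'
  #4 SA[4]=10  'c'
  #5 SA[5]=6  'caacc'
  #6 SA[6]=2  'cacbcaacc'
  #7 SA[7]=4  'cbcaacc'
  #8 SA[8]=9  'cc'
  #9 SA[9]=1  'ccacbcaacc'
  #10 SA[10]=0  'cccacbcaacc'

SA = [7, 3, 8, 5, 10, 6, 2, 4, 9, 1, 0]
rank  pair      lcp
   1  s[7:],s[3:]  1  'a'
   2  s[3:],s[8:]  2  'ac'
   3  s[8:],s[5:]  0  ''
   4  s[5:],s[10:]  0  ''
   5  s[10:],s[6:]  1  'c'
   6  s[6:],s[2:]  2  'ca'
   7  s[2:],s[4:]  1  'c'
   8  s[4:],s[9:]  1  'c'
   9  s[9:],s[1:]  2  'cc'
  10  s[1:],s[0:]  2  'cc'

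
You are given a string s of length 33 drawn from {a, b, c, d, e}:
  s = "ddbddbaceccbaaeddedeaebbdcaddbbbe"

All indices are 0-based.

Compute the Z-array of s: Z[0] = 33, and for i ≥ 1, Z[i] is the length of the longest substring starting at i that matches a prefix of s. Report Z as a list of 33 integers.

Z[0]=33
i=1: i≥r, start 0; Z[1]=1 scan→box=[1,2)
i=2: i≥r, start 0; Z[2]=0
i=3: i≥r, start 0; Z[3]=3 scan→box=[3,6)
i=4: min(r-i=2, Z[1]=1)=1; Z[4]=1
i=5: min(r-i=1, Z[2]=0)=0; Z[5]=0
i=6: i≥r, start 0; Z[6]=0
i=7: i≥r, start 0; Z[7]=0
i=8: i≥r, start 0; Z[8]=0
i=9: i≥r, start 0; Z[9]=0
i=10: i≥r, start 0; Z[10]=0
i=11: i≥r, start 0; Z[11]=0
i=12: i≥r, start 0; Z[12]=0
i=13: i≥r, start 0; Z[13]=0
i=14: i≥r, start 0; Z[14]=0
i=15: i≥r, start 0; Z[15]=2 scan→box=[15,17)
i=16: min(r-i=1, Z[1]=1)=1; Z[16]=1
i=17: i≥r, start 0; Z[17]=0
i=18: i≥r, start 0; Z[18]=1 scan→box=[18,19)
i=19: i≥r, start 0; Z[19]=0
i=20: i≥r, start 0; Z[20]=0
i=21: i≥r, start 0; Z[21]=0
i=22: i≥r, start 0; Z[22]=0
i=23: i≥r, start 0; Z[23]=0
i=24: i≥r, start 0; Z[24]=1 scan→box=[24,25)
i=25: i≥r, start 0; Z[25]=0
i=26: i≥r, start 0; Z[26]=0
i=27: i≥r, start 0; Z[27]=3 scan→box=[27,30)
i=28: min(r-i=2, Z[1]=1)=1; Z[28]=1
i=29: min(r-i=1, Z[2]=0)=0; Z[29]=0
i=30: i≥r, start 0; Z[30]=0
i=31: i≥r, start 0; Z[31]=0
i=32: i≥r, start 0; Z[32]=0

[33, 1, 0, 3, 1, 0, 0, 0, 0, 0, 0, 0, 0, 0, 0, 2, 1, 0, 1, 0, 0, 0, 0, 0, 1, 0, 0, 3, 1, 0, 0, 0, 0]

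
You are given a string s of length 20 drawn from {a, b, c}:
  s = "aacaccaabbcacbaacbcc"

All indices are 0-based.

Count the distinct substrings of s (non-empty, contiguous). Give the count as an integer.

rank→(start, suffix):
  0 → (6, 'aabbcacbaacbcc')
  1 → (0, 'aacaccaabbcacbaacbcc')
  2 → (14, 'aacbcc')
  3 → (7, 'abbcacbaacbcc')
  4 → (1, 'acaccaabbcacbaacbcc')
  5 → (11, 'acbaacbcc')
  6 → (15, 'acbcc')
  7 → (3, 'accaabbcacbaacbcc')
  8 → (13, 'baacbcc')
  9 → (8, 'bbcacbaacbcc')
  10 → (9, 'bcacbaacbcc')
  11 → (17, 'bcc')
  12 → (19, 'c')
  13 → (5, 'caabbcacbaacbcc')
  14 → (10, 'cacbaacbcc')
  15 → (2, 'caccaabbcacbaacbcc')
  16 → (12, 'cbaacbcc')
  17 → (16, 'cbcc')
  18 → (18, 'cc')
  19 → (4, 'ccaabbcacbaacbcc')

SA = [6, 0, 14, 7, 1, 11, 15, 3, 13, 8, 9, 17, 19, 5, 10, 2, 12, 16, 18, 4]
[i] adj suffixes → lcp
  [1] 6/0 → 2 ('aa')
  [2] 0/14 → 3 ('aac')
  [3] 14/7 → 1 ('a')
  [4] 7/1 → 1 ('a')
  [5] 1/11 → 2 ('ac')
  [6] 11/15 → 3 ('acb')
  [7] 15/3 → 2 ('ac')
  [8] 3/13 → 0 ('')
  [9] 13/8 → 1 ('b')
  [10] 8/9 → 1 ('b')
  [11] 9/17 → 2 ('bc')
  [12] 17/19 → 0 ('')
  [13] 19/5 → 1 ('c')
  [14] 5/10 → 2 ('ca')
  [15] 10/2 → 3 ('cac')
  [16] 2/12 → 1 ('c')
  [17] 12/16 → 2 ('cb')
  [18] 16/18 → 1 ('c')
  [19] 18/4 → 2 ('cc')

n(n+1)/2 = 20·21/2 = 210
Σ LCP = 0 + 2 + 3 + 1 + 1 + 2 + 3 + 2 + 0 + 1 + 1 + 2 + 0 + 1 + 2 + 3 + 1 + 2 + 1 + 2 = 30
distinct = 210 − 30 = 180

180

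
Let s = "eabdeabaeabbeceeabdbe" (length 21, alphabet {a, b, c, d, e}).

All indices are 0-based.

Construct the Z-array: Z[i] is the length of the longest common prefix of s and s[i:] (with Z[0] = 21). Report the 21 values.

[21, 0, 0, 0, 3, 0, 0, 0, 3, 0, 0, 0, 1, 0, 1, 4, 0, 0, 0, 0, 1]

Z[0]=21
i=1: outside box; Z[1]=0
i=2: outside box; Z[2]=0
i=3: outside box; Z[3]=0
i=4: outside box; Z[4]=3 extend→box=[4,7)
i=5: min(r-i=2, Z[1]=0)=0; Z[5]=0
i=6: min(r-i=1, Z[2]=0)=0; Z[6]=0
i=7: outside box; Z[7]=0
i=8: outside box; Z[8]=3 extend→box=[8,11)
i=9: min(r-i=2, Z[1]=0)=0; Z[9]=0
i=10: min(r-i=1, Z[2]=0)=0; Z[10]=0
i=11: outside box; Z[11]=0
i=12: outside box; Z[12]=1 extend→box=[12,13)
i=13: outside box; Z[13]=0
i=14: outside box; Z[14]=1 extend→box=[14,15)
i=15: outside box; Z[15]=4 extend→box=[15,19)
i=16: min(r-i=3, Z[1]=0)=0; Z[16]=0
i=17: min(r-i=2, Z[2]=0)=0; Z[17]=0
i=18: min(r-i=1, Z[3]=0)=0; Z[18]=0
i=19: outside box; Z[19]=0
i=20: outside box; Z[20]=1 extend→box=[20,21)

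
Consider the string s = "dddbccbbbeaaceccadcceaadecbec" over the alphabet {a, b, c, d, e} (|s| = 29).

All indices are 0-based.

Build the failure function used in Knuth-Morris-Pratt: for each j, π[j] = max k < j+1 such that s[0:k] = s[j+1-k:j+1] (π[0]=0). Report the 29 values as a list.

[0, 1, 2, 0, 0, 0, 0, 0, 0, 0, 0, 0, 0, 0, 0, 0, 0, 1, 0, 0, 0, 0, 0, 1, 0, 0, 0, 0, 0]

π[0] = 0
j=1 s[j]='d': π[1]=1 (border 'd')
j=2 s[j]='d': π[2]=2 (border 'dd')
j=3 s[j]='b': k: 2→1→0; π[3]=0 (border '')
j=4 s[j]='c': π[4]=0 (border '')
j=5 s[j]='c': π[5]=0 (border '')
j=6 s[j]='b': π[6]=0 (border '')
j=7 s[j]='b': π[7]=0 (border '')
j=8 s[j]='b': π[8]=0 (border '')
j=9 s[j]='e': π[9]=0 (border '')
j=10 s[j]='a': π[10]=0 (border '')
j=11 s[j]='a': π[11]=0 (border '')
j=12 s[j]='c': π[12]=0 (border '')
j=13 s[j]='e': π[13]=0 (border '')
j=14 s[j]='c': π[14]=0 (border '')
j=15 s[j]='c': π[15]=0 (border '')
j=16 s[j]='a': π[16]=0 (border '')
j=17 s[j]='d': π[17]=1 (border 'd')
j=18 s[j]='c': k: 1→0; π[18]=0 (border '')
j=19 s[j]='c': π[19]=0 (border '')
j=20 s[j]='e': π[20]=0 (border '')
j=21 s[j]='a': π[21]=0 (border '')
j=22 s[j]='a': π[22]=0 (border '')
j=23 s[j]='d': π[23]=1 (border 'd')
j=24 s[j]='e': k: 1→0; π[24]=0 (border '')
j=25 s[j]='c': π[25]=0 (border '')
j=26 s[j]='b': π[26]=0 (border '')
j=27 s[j]='e': π[27]=0 (border '')
j=28 s[j]='c': π[28]=0 (border '')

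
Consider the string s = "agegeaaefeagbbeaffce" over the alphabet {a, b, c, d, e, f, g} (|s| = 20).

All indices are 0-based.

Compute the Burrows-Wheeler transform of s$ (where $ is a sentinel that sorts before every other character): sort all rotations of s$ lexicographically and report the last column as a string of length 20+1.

rank  rotation               last
    0  $agegeaaefeagbbeaffce  e
    1  aaefeagbbeaffce$agege  e
    2  aefeagbbeaffce$agegea  a
    3  affce$agegeaaefeagbbe  e
    4  agbbeaffce$agegeaaefe  e
    5  agegeaaefeagbbeaffce$  $
    6  bbeaffce$agegeaaefeag  g
    7  beaffce$agegeaaefeagb  b
    8  ce$agegeaaefeagbbeaff  f
    9  e$agegeaaefeagbbeaffc  c
   10  eaaefeagbbeaffce$ageg  g
   11  eaffce$agegeaaefeagbb  b
   12  eagbbeaffce$agegeaaef  f
   13  efeagbbeaffce$agegeaa  a
   14  egeaaefeagbbeaffce$ag  g
   15  fce$agegeaaefeagbbeaf  f
   16  feagbbeaffce$agegeaae  e
   17  ffce$agegeaaefeagbbea  a
   18  gbbeaffce$agegeaaefea  a
   19  geaaefeagbbeaffce$age  e
   20  gegeaaefeagbbeaffce$a  a

eeaee$gbfcgbfagfeaaea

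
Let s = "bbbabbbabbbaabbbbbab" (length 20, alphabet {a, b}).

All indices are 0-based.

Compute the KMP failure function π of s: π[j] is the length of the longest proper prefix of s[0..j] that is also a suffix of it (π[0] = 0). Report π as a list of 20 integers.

π[0] = 0
j=1 s[j]='b': π[1]=1 (border 'b')
j=2 s[j]='b': π[2]=2 (border 'bb')
j=3 s[j]='a': k: 2→1→0; π[3]=0 (border '')
j=4 s[j]='b': π[4]=1 (border 'b')
j=5 s[j]='b': π[5]=2 (border 'bb')
j=6 s[j]='b': π[6]=3 (border 'bbb')
j=7 s[j]='a': π[7]=4 (border 'bbba')
j=8 s[j]='b': π[8]=5 (border 'bbbab')
j=9 s[j]='b': π[9]=6 (border 'bbbabb')
j=10 s[j]='b': π[10]=7 (border 'bbbabbb')
j=11 s[j]='a': π[11]=8 (border 'bbbabbba')
j=12 s[j]='a': k: 8→4→0; π[12]=0 (border '')
j=13 s[j]='b': π[13]=1 (border 'b')
j=14 s[j]='b': π[14]=2 (border 'bb')
j=15 s[j]='b': π[15]=3 (border 'bbb')
j=16 s[j]='b': k: 3→2; π[16]=3 (border 'bbb')
j=17 s[j]='b': k: 3→2; π[17]=3 (border 'bbb')
j=18 s[j]='a': π[18]=4 (border 'bbba')
j=19 s[j]='b': π[19]=5 (border 'bbbab')

[0, 1, 2, 0, 1, 2, 3, 4, 5, 6, 7, 8, 0, 1, 2, 3, 3, 3, 4, 5]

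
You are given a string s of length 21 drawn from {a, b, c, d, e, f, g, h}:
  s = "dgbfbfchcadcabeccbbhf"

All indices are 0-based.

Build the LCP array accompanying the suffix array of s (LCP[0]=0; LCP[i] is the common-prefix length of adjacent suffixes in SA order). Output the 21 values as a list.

rank→(start, suffix):
  0 → (12, 'abeccbbhf')
  1 → (9, 'adcabeccbbhf')
  2 → (17, 'bbhf')
  3 → (13, 'beccbbhf')
  4 → (2, 'bfbfchcadcabeccbbhf')
  5 → (4, 'bfchcadcabeccbbhf')
  6 → (18, 'bhf')
  7 → (11, 'cabeccbbhf')
  8 → (8, 'cadcabeccbbhf')
  9 → (16, 'cbbhf')
  10 → (15, 'ccbbhf')
  11 → (6, 'chcadcabeccbbhf')
  12 → (10, 'dcabeccbbhf')
  13 → (0, 'dgbfbfchcadcabeccbbhf')
  14 → (14, 'eccbbhf')
  15 → (20, 'f')
  16 → (3, 'fbfchcadcabeccbbhf')
  17 → (5, 'fchcadcabeccbbhf')
  18 → (1, 'gbfbfchcadcabeccbbhf')
  19 → (7, 'hcadcabeccbbhf')
  20 → (19, 'hf')

SA = [12, 9, 17, 13, 2, 4, 18, 11, 8, 16, 15, 6, 10, 0, 14, 20, 3, 5, 1, 7, 19]
[i] adj suffixes → lcp
  [1] 12/9 → 1 ('a')
  [2] 9/17 → 0 ('')
  [3] 17/13 → 1 ('b')
  [4] 13/2 → 1 ('b')
  [5] 2/4 → 2 ('bf')
  [6] 4/18 → 1 ('b')
  [7] 18/11 → 0 ('')
  [8] 11/8 → 2 ('ca')
  [9] 8/16 → 1 ('c')
  [10] 16/15 → 1 ('c')
  [11] 15/6 → 1 ('c')
  [12] 6/10 → 0 ('')
  [13] 10/0 → 1 ('d')
  [14] 0/14 → 0 ('')
  [15] 14/20 → 0 ('')
  [16] 20/3 → 1 ('f')
  [17] 3/5 → 1 ('f')
  [18] 5/1 → 0 ('')
  [19] 1/7 → 0 ('')
  [20] 7/19 → 1 ('h')

[0, 1, 0, 1, 1, 2, 1, 0, 2, 1, 1, 1, 0, 1, 0, 0, 1, 1, 0, 0, 1]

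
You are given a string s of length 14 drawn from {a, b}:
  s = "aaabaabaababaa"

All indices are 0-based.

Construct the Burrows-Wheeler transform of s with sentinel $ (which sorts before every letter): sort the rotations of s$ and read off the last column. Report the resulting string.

rank  rotation         last
    0  $aaabaabaababaa  a
    1  a$aaabaabaababa  a
    2  aa$aaabaabaabab  b
    3  aaabaabaababaa$  $
    4  aabaabaababaa$a  a
    5  aabaababaa$aaab  b
    6  aababaa$aaabaab  b
    7  abaa$aaabaabaab  b
    8  abaabaababaa$aa  a
    9  abaababaa$aaaba  a
   10  ababaa$aaabaaba  a
   11  baa$aaabaabaaba  a
   12  baabaababaa$aaa  a
   13  baababaa$aaabaa  a
   14  babaa$aaabaabaa  a

aab$abbbaaaaaaa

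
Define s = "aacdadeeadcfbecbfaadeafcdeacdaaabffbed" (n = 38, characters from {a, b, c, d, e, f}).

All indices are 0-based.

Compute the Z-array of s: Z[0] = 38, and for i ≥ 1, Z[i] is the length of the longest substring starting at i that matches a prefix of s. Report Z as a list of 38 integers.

Z[0]=38
i=1: outside box; Z[1]=1 scan→box=[1,2)
i=2: outside box; Z[2]=0
i=3: outside box; Z[3]=0
i=4: outside box; Z[4]=1 scan→box=[4,5)
i=5: outside box; Z[5]=0
i=6: outside box; Z[6]=0
i=7: outside box; Z[7]=0
i=8: outside box; Z[8]=1 scan→box=[8,9)
i=9: outside box; Z[9]=0
i=10: outside box; Z[10]=0
i=11: outside box; Z[11]=0
i=12: outside box; Z[12]=0
i=13: outside box; Z[13]=0
i=14: outside box; Z[14]=0
i=15: outside box; Z[15]=0
i=16: outside box; Z[16]=0
i=17: outside box; Z[17]=2 scan→box=[17,19)
i=18: min(r-i=1, Z[1]=1)=1; Z[18]=1
i=19: outside box; Z[19]=0
i=20: outside box; Z[20]=0
i=21: outside box; Z[21]=1 scan→box=[21,22)
i=22: outside box; Z[22]=0
i=23: outside box; Z[23]=0
i=24: outside box; Z[24]=0
i=25: outside box; Z[25]=0
i=26: outside box; Z[26]=1 scan→box=[26,27)
i=27: outside box; Z[27]=0
i=28: outside box; Z[28]=0
i=29: outside box; Z[29]=2 scan→box=[29,31)
i=30: min(r-i=1, Z[1]=1)=1; Z[30]=2 scan→box=[30,32)
i=31: min(r-i=1, Z[1]=1)=1; Z[31]=1
i=32: outside box; Z[32]=0
i=33: outside box; Z[33]=0
i=34: outside box; Z[34]=0
i=35: outside box; Z[35]=0
i=36: outside box; Z[36]=0
i=37: outside box; Z[37]=0

[38, 1, 0, 0, 1, 0, 0, 0, 1, 0, 0, 0, 0, 0, 0, 0, 0, 2, 1, 0, 0, 1, 0, 0, 0, 0, 1, 0, 0, 2, 2, 1, 0, 0, 0, 0, 0, 0]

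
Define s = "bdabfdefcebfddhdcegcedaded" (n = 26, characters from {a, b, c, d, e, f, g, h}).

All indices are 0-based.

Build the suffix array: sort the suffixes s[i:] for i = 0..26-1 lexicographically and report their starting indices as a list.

[2, 22, 0, 10, 3, 8, 19, 16, 25, 1, 21, 15, 12, 23, 5, 13, 9, 24, 20, 6, 17, 7, 11, 4, 18, 14]

rank | idx | suffix
   0 |   2 | abfdefcebfddhdcegcedaded
   1 |  22 | aded
   2 |   0 | bdabfdefcebfddhdcegcedaded
   3 |  10 | bfddhdcegcedaded
   4 |   3 | bfdefcebfddhdcegcedaded
   5 |   8 | cebfddhdcegcedaded
   6 |  19 | cedaded
   7 |  16 | cegcedaded
   8 |  25 | d
   9 |   1 | dabfdefcebfddhdcegcedaded
  10 |  21 | daded
  11 |  15 | dcegcedaded
  12 |  12 | ddhdcegcedaded
  13 |  23 | ded
  14 |   5 | defcebfddhdcegcedaded
  15 |  13 | dhdcegcedaded
  16 |   9 | ebfddhdcegcedaded
  17 |  24 | ed
  18 |  20 | edaded
  19 |   6 | efcebfddhdcegcedaded
  20 |  17 | egcedaded
  21 |   7 | fcebfddhdcegcedaded
  22 |  11 | fddhdcegcedaded
  23 |   4 | fdefcebfddhdcegcedaded
  24 |  18 | gcedaded
  25 |  14 | hdcegcedaded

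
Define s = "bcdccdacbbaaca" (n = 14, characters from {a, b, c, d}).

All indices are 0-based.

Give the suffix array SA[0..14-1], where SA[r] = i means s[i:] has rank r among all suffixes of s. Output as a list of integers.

[13, 10, 11, 6, 9, 8, 0, 12, 7, 3, 4, 1, 5, 2]

rank | idx | suffix
   0 |  13 | a
   1 |  10 | aaca
   2 |  11 | aca
   3 |   6 | acbbaaca
   4 |   9 | baaca
   5 |   8 | bbaaca
   6 |   0 | bcdccdacbbaaca
   7 |  12 | ca
   8 |   7 | cbbaaca
   9 |   3 | ccdacbbaaca
  10 |   4 | cdacbbaaca
  11 |   1 | cdccdacbbaaca
  12 |   5 | dacbbaaca
  13 |   2 | dccdacbbaaca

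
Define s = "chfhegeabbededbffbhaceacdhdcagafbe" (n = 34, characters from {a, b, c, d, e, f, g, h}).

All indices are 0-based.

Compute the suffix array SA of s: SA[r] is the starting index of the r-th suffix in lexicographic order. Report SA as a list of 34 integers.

rank→(start, suffix):
  0 → (7, 'abbededbffbhaceacdhdcagafbe')
  1 → (22, 'acdhdcagafbe')
  2 → (19, 'aceacdhdcagafbe')
  3 → (30, 'afbe')
  4 → (28, 'agafbe')
  5 → (8, 'bbededbffbhaceacdhdcagafbe')
  6 → (32, 'be')
  7 → (9, 'bededbffbhaceacdhdcagafbe')
  8 → (14, 'bffbhaceacdhdcagafbe')
  9 → (17, 'bhaceacdhdcagafbe')
  10 → (27, 'cagafbe')
  11 → (23, 'cdhdcagafbe')
  12 → (20, 'ceacdhdcagafbe')
  13 → (0, 'chfhegeabbededbffbhaceacdhdcagafbe')
  14 → (13, 'dbffbhaceacdhdcagafbe')
  15 → (26, 'dcagafbe')
  16 → (11, 'dedbffbhaceacdhdcagafbe')
  17 → (24, 'dhdcagafbe')
  18 → (33, 'e')
  19 → (6, 'eabbededbffbhaceacdhdcagafbe')
  20 → (21, 'eacdhdcagafbe')
  21 → (12, 'edbffbhaceacdhdcagafbe')
  22 → (10, 'ededbffbhaceacdhdcagafbe')
  23 → (4, 'egeabbededbffbhaceacdhdcagafbe')
  24 → (31, 'fbe')
  25 → (16, 'fbhaceacdhdcagafbe')
  26 → (15, 'ffbhaceacdhdcagafbe')
  27 → (2, 'fhegeabbededbffbhaceacdhdcagafbe')
  28 → (29, 'gafbe')
  29 → (5, 'geabbededbffbhaceacdhdcagafbe')
  30 → (18, 'haceacdhdcagafbe')
  31 → (25, 'hdcagafbe')
  32 → (3, 'hegeabbededbffbhaceacdhdcagafbe')
  33 → (1, 'hfhegeabbededbffbhaceacdhdcagafbe')

[7, 22, 19, 30, 28, 8, 32, 9, 14, 17, 27, 23, 20, 0, 13, 26, 11, 24, 33, 6, 21, 12, 10, 4, 31, 16, 15, 2, 29, 5, 18, 25, 3, 1]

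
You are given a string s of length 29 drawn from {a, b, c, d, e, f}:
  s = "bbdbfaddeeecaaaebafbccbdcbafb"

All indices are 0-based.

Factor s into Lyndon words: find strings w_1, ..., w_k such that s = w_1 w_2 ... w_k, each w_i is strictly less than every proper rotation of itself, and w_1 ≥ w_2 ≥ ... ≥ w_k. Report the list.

emit factor 1: 'bbdbf' (i=0, period=5)
emit factor 2: 'addeeec' (i=5, period=7)
emit factor 3: 'aaaebafbccbdcbafb' (i=12, period=17)

["bbdbf", "addeeec", "aaaebafbccbdcbafb"]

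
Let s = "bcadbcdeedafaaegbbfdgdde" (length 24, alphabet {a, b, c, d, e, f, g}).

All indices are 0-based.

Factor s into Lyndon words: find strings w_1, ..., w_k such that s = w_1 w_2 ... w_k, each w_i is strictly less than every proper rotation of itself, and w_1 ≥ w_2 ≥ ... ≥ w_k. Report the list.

["bc", "adbcdeedaf", "aaegbbfdgdde"]

emit factor 1: 'bc' (i=0, period=2)
emit factor 2: 'adbcdeedaf' (i=2, period=10)
emit factor 3: 'aaegbbfdgdde' (i=12, period=12)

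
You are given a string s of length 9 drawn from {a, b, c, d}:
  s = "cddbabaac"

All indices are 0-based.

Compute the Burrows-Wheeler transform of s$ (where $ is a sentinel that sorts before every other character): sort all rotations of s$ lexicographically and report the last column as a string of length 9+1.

cbbaada$dc

rank  rotation    last
    0  $cddbabaac  c
    1  aac$cddbab  b
    2  abaac$cddb  b
    3  ac$cddbaba  a
    4  baac$cddba  a
    5  babaac$cdd  d
    6  c$cddbabaa  a
    7  cddbabaac$  $
    8  dbabaac$cd  d
    9  ddbabaac$c  c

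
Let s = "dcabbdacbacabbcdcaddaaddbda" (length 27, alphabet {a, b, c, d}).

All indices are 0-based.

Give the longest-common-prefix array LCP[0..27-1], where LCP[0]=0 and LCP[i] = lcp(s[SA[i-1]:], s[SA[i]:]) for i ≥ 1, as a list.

[0, 1, 1, 3, 1, 2, 1, 3, 0, 1, 2, 1, 1, 3, 0, 4, 2, 1, 1, 0, 2, 2, 1, 1, 3, 1, 2]

sorted suffixes:
  #0 SA[0]=26  'a'
  #1 SA[1]=20  'aaddbda'
  #2 SA[2]=11  'abbcdcaddaaddbda'
  #3 SA[3]=2  'abbdacbacabbcdcaddaaddbda'
  #4 SA[4]=9  'acabbcdcaddaaddbda'
  #5 SA[5]=6  'acbacabbcdcaddaaddbda'
  #6 SA[6]=17  'addaaddbda'
  #7 SA[7]=21  'addbda'
  #8 SA[8]=8  'bacabbcdcaddaaddbda'
  #9 SA[9]=12  'bbcdcaddaaddbda'
  #10 SA[10]=3  'bbdacbacabbcdcaddaaddbda'
  #11 SA[11]=13  'bcdcaddaaddbda'
  #12 SA[12]=24  'bda'
  #13 SA[13]=4  'bdacbacabbcdcaddaaddbda'
  #14 SA[14]=10  'cabbcdcaddaaddbda'
  #15 SA[15]=1  'cabbdacbacabbcdcaddaaddbda'
  #16 SA[16]=16  'caddaaddbda'
  #17 SA[17]=7  'cbacabbcdcaddaaddbda'
  #18 SA[18]=14  'cdcaddaaddbda'
  #19 SA[19]=25  'da'
  #20 SA[20]=19  'daaddbda'
  #21 SA[21]=5  'dacbacabbcdcaddaaddbda'
  #22 SA[22]=23  'dbda'
  #23 SA[23]=0  'dcabbdacbacabbcdcaddaaddbda'
  #24 SA[24]=15  'dcaddaaddbda'
  #25 SA[25]=18  'ddaaddbda'
  #26 SA[26]=22  'ddbda'

SA = [26, 20, 11, 2, 9, 6, 17, 21, 8, 12, 3, 13, 24, 4, 10, 1, 16, 7, 14, 25, 19, 5, 23, 0, 15, 18, 22]
i: (SA[i-1],SA[i]) lcp shared
  1: (26,20) 1 'a'
  2: (20,11) 1 'a'
  3: (11,2) 3 'abb'
  4: (2,9) 1 'a'
  5: (9,6) 2 'ac'
  6: (6,17) 1 'a'
  7: (17,21) 3 'add'
  8: (21,8) 0 ''
  9: (8,12) 1 'b'
  10: (12,3) 2 'bb'
  11: (3,13) 1 'b'
  12: (13,24) 1 'b'
  13: (24,4) 3 'bda'
  14: (4,10) 0 ''
  15: (10,1) 4 'cabb'
  16: (1,16) 2 'ca'
  17: (16,7) 1 'c'
  18: (7,14) 1 'c'
  19: (14,25) 0 ''
  20: (25,19) 2 'da'
  21: (19,5) 2 'da'
  22: (5,23) 1 'd'
  23: (23,0) 1 'd'
  24: (0,15) 3 'dca'
  25: (15,18) 1 'd'
  26: (18,22) 2 'dd'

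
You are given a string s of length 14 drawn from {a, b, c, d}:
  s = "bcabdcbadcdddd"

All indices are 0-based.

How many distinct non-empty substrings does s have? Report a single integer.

91

rank→(start, suffix):
  0 → (2, 'abdcbadcdddd')
  1 → (7, 'adcdddd')
  2 → (6, 'badcdddd')
  3 → (0, 'bcabdcbadcdddd')
  4 → (3, 'bdcbadcdddd')
  5 → (1, 'cabdcbadcdddd')
  6 → (5, 'cbadcdddd')
  7 → (9, 'cdddd')
  8 → (13, 'd')
  9 → (4, 'dcbadcdddd')
  10 → (8, 'dcdddd')
  11 → (12, 'dd')
  12 → (11, 'ddd')
  13 → (10, 'dddd')

SA = [2, 7, 6, 0, 3, 1, 5, 9, 13, 4, 8, 12, 11, 10]
[i] adj suffixes → lcp
  [1] 2/7 → 1 ('a')
  [2] 7/6 → 0 ('')
  [3] 6/0 → 1 ('b')
  [4] 0/3 → 1 ('b')
  [5] 3/1 → 0 ('')
  [6] 1/5 → 1 ('c')
  [7] 5/9 → 1 ('c')
  [8] 9/13 → 0 ('')
  [9] 13/4 → 1 ('d')
  [10] 4/8 → 2 ('dc')
  [11] 8/12 → 1 ('d')
  [12] 12/11 → 2 ('dd')
  [13] 11/10 → 3 ('ddd')

n(n+1)/2 = 14·15/2 = 105
Σ LCP = 0 + 1 + 0 + 1 + 1 + 0 + 1 + 1 + 0 + 1 + 2 + 1 + 2 + 3 = 14
distinct = 105 − 14 = 91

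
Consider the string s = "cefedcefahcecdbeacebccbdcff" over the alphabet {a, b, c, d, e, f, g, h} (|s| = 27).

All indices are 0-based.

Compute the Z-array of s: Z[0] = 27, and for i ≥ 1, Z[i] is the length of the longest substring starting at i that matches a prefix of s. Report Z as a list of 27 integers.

[27, 0, 0, 0, 0, 3, 0, 0, 0, 0, 2, 0, 1, 0, 0, 0, 0, 2, 0, 0, 1, 1, 0, 0, 1, 0, 0]

Z[0]=27
i=1: outside box; Z[1]=0
i=2: outside box; Z[2]=0
i=3: outside box; Z[3]=0
i=4: outside box; Z[4]=0
i=5: outside box; Z[5]=3 grow→box=[5,8)
i=6: min(r-i=2, Z[1]=0)=0; Z[6]=0
i=7: min(r-i=1, Z[2]=0)=0; Z[7]=0
i=8: outside box; Z[8]=0
i=9: outside box; Z[9]=0
i=10: outside box; Z[10]=2 grow→box=[10,12)
i=11: min(r-i=1, Z[1]=0)=0; Z[11]=0
i=12: outside box; Z[12]=1 grow→box=[12,13)
i=13: outside box; Z[13]=0
i=14: outside box; Z[14]=0
i=15: outside box; Z[15]=0
i=16: outside box; Z[16]=0
i=17: outside box; Z[17]=2 grow→box=[17,19)
i=18: min(r-i=1, Z[1]=0)=0; Z[18]=0
i=19: outside box; Z[19]=0
i=20: outside box; Z[20]=1 grow→box=[20,21)
i=21: outside box; Z[21]=1 grow→box=[21,22)
i=22: outside box; Z[22]=0
i=23: outside box; Z[23]=0
i=24: outside box; Z[24]=1 grow→box=[24,25)
i=25: outside box; Z[25]=0
i=26: outside box; Z[26]=0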